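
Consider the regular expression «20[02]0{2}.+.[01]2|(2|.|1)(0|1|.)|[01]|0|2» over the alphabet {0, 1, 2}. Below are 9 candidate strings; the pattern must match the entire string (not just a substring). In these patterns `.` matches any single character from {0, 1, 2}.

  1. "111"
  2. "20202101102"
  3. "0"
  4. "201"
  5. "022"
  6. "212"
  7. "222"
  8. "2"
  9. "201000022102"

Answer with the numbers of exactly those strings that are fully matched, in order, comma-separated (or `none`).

1 → no match
2 → no match
3 → match
4 → no match
5 → no match
6 → no match
7 → no match
8 → match
9 → no match

3, 8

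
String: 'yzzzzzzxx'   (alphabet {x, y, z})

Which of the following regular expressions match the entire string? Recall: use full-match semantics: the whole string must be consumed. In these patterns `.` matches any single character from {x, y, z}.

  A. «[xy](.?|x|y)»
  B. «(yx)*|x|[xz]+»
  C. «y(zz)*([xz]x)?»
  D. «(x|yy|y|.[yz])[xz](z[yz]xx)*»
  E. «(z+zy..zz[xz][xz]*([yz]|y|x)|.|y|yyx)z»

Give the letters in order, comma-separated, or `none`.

A → no match
B → no match
C → match
D → no match
E → no match — must end with 'z'

C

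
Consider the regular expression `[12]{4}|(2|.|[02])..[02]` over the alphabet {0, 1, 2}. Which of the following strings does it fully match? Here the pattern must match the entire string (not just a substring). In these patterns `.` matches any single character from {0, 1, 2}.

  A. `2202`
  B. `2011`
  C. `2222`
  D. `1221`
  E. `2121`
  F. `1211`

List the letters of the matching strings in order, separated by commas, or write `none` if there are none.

A, C, D, E, F

A → match
B → no match
C → match
D → match
E → match
F → match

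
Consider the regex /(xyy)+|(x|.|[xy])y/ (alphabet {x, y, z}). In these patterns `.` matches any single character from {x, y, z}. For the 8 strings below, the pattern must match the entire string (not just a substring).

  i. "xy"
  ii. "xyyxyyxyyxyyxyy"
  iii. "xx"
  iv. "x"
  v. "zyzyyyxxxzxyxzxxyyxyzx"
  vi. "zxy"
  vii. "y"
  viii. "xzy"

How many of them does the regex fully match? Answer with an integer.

i → match
ii → match
iii → no match
iv → no match
v → no match
vi → no match
vii → no match
viii → no match
Total matched: 2

2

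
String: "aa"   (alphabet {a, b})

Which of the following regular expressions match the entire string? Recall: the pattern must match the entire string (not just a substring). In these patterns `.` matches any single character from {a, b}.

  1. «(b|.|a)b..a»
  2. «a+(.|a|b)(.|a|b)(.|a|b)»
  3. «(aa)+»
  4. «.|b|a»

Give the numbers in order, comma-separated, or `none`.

1 → no match
2 → no match
3 → match
4 → no match

3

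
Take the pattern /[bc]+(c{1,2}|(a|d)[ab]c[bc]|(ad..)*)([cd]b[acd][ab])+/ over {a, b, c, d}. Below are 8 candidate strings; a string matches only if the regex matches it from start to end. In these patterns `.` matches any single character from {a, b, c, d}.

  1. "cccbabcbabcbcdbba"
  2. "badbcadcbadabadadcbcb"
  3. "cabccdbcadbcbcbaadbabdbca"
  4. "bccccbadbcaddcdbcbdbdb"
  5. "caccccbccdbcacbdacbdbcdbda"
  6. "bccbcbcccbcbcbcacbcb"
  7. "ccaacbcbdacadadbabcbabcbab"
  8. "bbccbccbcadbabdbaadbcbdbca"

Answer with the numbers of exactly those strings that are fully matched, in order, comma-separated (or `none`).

2, 3, 4, 6, 8

1 → no match
2 → match
3 → match
4 → match
5 → no match
6 → match
7 → no match
8 → match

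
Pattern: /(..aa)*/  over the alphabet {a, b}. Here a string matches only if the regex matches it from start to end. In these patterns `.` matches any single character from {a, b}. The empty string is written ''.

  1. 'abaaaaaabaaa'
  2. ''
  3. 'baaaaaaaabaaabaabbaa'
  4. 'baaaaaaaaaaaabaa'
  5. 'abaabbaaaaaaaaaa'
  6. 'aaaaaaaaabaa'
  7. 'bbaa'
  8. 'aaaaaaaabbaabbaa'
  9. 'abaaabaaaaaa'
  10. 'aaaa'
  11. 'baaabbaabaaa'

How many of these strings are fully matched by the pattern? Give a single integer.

11

1 → match
2 → match
3 → match
4 → match
5 → match
6 → match
7 → match
8 → match
9 → match
10 → match
11 → match
Total matched: 11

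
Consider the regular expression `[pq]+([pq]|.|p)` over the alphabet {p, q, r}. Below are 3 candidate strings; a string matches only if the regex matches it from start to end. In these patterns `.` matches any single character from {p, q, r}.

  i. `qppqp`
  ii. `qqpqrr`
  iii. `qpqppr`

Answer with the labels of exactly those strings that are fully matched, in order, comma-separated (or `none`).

i, iii

i → match
ii → no match
iii → match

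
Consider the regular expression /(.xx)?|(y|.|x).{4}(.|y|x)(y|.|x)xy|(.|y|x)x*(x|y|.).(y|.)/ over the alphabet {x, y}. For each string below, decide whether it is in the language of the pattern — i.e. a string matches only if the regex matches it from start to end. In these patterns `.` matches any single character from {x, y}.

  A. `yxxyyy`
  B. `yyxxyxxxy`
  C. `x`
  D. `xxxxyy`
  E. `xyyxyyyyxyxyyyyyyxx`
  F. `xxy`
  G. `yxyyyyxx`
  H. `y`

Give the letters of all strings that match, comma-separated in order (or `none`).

A → match
B → match
C → no match
D → match
E → no match
F → no match
G → no match
H → no match

A, B, D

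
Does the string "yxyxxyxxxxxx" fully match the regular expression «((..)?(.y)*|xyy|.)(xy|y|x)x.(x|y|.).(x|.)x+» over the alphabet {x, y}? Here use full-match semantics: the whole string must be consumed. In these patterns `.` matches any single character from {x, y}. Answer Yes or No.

Yes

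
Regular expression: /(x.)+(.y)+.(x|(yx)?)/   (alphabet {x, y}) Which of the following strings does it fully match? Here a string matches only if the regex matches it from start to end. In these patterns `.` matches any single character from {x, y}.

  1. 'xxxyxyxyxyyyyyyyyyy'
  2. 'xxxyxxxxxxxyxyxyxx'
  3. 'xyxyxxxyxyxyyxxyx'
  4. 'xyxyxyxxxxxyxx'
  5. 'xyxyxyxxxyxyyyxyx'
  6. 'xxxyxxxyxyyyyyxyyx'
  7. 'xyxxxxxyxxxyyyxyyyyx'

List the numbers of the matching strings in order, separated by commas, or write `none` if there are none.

1, 2, 4, 5, 6, 7

1 → match
2 → match
3 → no match
4 → match
5 → match
6 → match
7 → match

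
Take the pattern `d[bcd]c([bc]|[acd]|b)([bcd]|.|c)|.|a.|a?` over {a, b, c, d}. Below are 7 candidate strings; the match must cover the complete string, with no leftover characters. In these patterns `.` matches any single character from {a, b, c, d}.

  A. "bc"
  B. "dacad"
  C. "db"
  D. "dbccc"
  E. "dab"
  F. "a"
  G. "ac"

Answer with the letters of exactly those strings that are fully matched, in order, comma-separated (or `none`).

A. "bc" → no match
B. "dacad" → no match
C. "db" → no match
D. "dbccc" → match
E. "dab" → no match
F. "a" → match
G. "ac" → match

D, F, G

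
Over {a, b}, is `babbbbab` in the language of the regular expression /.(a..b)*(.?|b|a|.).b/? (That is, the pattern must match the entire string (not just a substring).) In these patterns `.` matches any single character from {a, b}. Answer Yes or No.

Yes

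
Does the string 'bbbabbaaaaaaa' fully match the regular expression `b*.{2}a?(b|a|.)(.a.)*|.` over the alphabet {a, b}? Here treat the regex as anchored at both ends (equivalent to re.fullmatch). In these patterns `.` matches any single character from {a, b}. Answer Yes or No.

No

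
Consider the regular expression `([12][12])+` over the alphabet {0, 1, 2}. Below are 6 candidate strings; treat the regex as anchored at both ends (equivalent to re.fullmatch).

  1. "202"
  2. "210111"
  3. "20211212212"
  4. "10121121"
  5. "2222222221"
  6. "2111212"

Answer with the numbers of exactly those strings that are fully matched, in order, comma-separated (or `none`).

1 → no match
2 → no match
3 → no match
4 → no match
5 → match
6 → no match

5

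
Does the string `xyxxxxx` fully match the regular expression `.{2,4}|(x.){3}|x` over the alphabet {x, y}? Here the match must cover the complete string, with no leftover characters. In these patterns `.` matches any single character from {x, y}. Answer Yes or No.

No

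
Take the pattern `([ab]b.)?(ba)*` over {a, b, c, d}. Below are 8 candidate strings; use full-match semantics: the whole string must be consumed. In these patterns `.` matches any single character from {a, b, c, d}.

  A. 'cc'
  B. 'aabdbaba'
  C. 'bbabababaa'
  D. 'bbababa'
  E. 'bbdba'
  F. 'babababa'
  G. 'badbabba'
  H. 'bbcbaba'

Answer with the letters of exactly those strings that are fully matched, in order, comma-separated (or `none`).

A → no match
B → no match
C → no match
D → match
E → match
F → match
G → no match
H → match

D, E, F, H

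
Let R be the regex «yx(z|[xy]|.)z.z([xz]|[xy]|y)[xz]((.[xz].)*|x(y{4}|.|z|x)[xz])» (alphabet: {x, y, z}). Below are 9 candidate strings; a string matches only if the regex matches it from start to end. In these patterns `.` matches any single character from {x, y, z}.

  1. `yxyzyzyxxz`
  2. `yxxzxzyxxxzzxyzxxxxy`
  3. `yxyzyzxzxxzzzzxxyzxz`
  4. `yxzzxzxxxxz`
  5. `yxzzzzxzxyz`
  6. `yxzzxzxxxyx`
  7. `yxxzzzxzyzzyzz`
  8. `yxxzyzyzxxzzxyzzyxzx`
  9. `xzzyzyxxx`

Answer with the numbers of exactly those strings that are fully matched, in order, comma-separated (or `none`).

2, 3, 4, 5, 6, 7, 8

1 → no match
2 → match
3 → match
4 → match
5 → match
6 → match
7 → match
8 → match
9 → no match — must start with `yx`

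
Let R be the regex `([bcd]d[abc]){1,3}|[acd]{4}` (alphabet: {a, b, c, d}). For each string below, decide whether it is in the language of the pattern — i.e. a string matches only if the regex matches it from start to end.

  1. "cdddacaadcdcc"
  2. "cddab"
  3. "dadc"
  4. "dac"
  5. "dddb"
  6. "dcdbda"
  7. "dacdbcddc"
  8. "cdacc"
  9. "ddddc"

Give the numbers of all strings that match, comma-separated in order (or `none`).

3

1 → no match
2 → no match
3 → match
4 → no match
5 → no match
6 → no match
7 → no match
8 → no match
9 → no match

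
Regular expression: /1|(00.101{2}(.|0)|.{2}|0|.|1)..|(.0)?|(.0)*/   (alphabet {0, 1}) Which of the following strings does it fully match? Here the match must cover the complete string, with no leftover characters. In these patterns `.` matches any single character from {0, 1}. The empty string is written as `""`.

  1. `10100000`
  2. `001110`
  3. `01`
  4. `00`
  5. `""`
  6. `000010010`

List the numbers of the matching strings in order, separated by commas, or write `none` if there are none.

1, 4, 5

1 → match
2 → no match
3 → no match
4 → match
5 → match
6 → no match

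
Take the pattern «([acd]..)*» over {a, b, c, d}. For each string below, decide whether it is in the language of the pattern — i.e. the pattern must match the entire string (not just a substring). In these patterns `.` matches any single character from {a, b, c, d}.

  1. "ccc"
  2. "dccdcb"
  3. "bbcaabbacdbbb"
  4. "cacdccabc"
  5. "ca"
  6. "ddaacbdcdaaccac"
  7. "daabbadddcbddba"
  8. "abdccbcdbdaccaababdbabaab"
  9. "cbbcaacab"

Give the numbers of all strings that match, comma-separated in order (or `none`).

1, 2, 4, 6, 9

1 → match
2 → match
3 → no match
4 → match
5 → no match
6 → match
7 → no match
8 → no match
9 → match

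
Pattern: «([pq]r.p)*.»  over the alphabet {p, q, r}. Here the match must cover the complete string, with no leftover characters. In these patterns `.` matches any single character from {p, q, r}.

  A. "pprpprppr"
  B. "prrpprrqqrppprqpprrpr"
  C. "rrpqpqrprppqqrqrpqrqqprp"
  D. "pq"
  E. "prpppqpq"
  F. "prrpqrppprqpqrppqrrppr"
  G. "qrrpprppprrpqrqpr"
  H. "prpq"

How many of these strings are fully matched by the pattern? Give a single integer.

A → no match
B → no match
C → no match
D → no match
E → no match
F → no match
G → match
H → no match
Total matched: 1

1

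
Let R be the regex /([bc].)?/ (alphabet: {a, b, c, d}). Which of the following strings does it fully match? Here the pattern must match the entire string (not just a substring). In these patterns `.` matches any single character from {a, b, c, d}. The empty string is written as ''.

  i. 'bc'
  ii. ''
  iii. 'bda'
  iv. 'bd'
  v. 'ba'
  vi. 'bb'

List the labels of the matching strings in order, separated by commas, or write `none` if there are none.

i, ii, iv, v, vi

i → match
ii → match
iii → no match
iv → match
v → match
vi → match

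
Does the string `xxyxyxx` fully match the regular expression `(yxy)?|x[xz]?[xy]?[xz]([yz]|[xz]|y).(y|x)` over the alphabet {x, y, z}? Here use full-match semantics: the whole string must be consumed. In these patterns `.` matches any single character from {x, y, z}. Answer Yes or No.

Yes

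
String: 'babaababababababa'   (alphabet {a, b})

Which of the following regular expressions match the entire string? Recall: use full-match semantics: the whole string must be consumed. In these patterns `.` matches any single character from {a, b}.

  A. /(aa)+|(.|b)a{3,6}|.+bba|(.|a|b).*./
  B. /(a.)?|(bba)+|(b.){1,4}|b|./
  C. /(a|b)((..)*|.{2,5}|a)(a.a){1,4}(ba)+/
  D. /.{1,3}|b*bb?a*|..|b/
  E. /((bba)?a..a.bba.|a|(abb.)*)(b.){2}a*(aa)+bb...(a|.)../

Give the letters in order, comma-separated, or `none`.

A, C

A → match
B → no match
C → match
D → no match
E → no match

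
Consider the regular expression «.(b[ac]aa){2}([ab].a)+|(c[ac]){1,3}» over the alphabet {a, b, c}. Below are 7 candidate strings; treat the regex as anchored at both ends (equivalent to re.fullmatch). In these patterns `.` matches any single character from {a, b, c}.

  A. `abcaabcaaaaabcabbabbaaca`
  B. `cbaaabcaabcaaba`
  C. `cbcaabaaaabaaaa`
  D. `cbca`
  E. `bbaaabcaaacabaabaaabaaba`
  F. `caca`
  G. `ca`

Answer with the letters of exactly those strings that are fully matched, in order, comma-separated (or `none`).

A → match
B → match
C → match
D → no match
E → match
F → match
G → match

A, B, C, E, F, G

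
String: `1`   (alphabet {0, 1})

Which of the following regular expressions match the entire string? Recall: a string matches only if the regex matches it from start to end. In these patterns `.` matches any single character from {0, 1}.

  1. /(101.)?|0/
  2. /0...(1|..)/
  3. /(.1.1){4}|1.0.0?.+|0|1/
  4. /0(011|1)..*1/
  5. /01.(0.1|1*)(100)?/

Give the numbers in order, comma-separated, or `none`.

3

1 → no match
2 → no match — must start with `0`
3 → match
4 → no match — must start with `0`
5 → no match — must start with `01`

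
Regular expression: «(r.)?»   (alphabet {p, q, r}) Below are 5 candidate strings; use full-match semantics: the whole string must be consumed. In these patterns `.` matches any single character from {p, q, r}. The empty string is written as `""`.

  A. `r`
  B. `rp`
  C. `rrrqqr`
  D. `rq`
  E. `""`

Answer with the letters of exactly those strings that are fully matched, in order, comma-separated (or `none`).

A → no match
B → match
C → no match
D → match
E → match

B, D, E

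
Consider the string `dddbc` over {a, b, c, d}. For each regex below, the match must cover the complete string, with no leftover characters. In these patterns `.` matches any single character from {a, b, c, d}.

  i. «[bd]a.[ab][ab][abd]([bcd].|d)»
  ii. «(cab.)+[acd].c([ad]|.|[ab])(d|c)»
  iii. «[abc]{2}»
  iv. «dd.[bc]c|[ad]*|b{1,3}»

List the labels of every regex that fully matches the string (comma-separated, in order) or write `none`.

i → no match
ii → no match — must start with `cab`
iii → no match
iv → match

iv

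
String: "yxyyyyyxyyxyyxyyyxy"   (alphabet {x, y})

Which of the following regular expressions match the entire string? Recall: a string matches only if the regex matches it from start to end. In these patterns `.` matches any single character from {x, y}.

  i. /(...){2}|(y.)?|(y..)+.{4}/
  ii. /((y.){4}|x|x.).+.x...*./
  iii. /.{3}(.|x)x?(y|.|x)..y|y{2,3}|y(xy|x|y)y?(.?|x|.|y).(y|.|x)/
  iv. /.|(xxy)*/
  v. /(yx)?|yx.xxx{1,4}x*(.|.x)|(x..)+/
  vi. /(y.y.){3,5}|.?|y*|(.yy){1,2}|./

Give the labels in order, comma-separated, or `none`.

i → match
ii → match
iii → no match
iv → no match
v → no match
vi → no match

i, ii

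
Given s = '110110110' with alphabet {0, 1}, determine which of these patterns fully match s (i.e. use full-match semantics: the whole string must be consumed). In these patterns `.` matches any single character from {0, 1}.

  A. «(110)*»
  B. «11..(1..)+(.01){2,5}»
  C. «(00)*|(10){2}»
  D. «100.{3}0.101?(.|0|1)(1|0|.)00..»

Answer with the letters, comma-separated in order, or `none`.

A → match
B → no match — must end with '01'
C → no match
D → no match — must start with '100'

A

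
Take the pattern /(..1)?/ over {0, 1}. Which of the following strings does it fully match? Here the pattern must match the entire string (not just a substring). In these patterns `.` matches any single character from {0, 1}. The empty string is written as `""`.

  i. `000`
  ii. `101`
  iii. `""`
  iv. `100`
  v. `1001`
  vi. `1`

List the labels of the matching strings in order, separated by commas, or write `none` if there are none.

i → no match
ii → match
iii → match
iv → no match
v → no match
vi → no match

ii, iii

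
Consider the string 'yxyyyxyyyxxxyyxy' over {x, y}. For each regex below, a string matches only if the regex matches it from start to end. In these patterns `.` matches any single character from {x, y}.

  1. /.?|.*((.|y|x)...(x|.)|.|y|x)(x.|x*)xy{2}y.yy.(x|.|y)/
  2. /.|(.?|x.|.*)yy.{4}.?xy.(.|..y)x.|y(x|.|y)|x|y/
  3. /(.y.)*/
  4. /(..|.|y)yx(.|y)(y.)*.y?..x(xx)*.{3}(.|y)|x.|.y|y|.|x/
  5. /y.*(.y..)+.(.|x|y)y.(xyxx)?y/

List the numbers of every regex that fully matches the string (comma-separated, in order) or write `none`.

1 → no match
2 → no match
3 → no match
4 → no match
5 → match

5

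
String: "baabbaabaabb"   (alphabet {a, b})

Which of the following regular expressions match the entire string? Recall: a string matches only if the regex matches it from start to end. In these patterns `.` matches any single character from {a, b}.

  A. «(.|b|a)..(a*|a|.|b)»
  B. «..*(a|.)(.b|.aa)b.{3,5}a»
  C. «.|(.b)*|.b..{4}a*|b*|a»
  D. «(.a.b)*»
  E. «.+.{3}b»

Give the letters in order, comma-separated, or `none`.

D, E

A → no match
B → no match — must end with "a"
C → no match
D → match
E → match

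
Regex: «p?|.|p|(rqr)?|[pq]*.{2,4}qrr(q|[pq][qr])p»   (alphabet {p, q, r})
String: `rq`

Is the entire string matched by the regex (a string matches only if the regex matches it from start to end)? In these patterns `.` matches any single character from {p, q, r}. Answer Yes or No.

No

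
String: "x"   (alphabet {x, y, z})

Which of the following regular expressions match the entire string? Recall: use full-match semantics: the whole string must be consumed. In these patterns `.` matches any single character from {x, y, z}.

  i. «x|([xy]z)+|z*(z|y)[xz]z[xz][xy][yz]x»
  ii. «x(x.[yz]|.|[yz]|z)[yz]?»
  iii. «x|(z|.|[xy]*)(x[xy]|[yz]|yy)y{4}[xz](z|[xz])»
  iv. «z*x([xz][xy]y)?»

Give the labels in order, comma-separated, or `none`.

i, iii, iv

i → match
ii → no match
iii → match
iv → match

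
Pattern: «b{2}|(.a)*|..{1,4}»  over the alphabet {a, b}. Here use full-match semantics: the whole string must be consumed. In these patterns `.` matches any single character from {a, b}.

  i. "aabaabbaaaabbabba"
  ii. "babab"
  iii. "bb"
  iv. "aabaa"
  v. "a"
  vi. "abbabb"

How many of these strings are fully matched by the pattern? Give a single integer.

i → no match
ii → match
iii → match
iv → match
v → no match
vi → no match
Total matched: 3

3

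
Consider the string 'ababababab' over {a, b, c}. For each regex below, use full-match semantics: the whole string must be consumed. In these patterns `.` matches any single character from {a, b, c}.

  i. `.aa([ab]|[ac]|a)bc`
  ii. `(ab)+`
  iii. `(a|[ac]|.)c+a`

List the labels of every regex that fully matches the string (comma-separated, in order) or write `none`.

ii

i → no match — must end with 'bc'
ii → match
iii → no match — must end with 'ca'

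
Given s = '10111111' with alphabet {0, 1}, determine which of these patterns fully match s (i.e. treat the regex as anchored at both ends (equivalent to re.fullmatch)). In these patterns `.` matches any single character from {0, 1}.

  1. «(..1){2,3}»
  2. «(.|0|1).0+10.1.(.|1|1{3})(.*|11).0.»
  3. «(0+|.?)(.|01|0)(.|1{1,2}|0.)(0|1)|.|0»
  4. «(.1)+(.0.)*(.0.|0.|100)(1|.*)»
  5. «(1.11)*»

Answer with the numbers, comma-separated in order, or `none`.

1 → no match
2 → no match
3 → no match
4 → no match
5 → match

5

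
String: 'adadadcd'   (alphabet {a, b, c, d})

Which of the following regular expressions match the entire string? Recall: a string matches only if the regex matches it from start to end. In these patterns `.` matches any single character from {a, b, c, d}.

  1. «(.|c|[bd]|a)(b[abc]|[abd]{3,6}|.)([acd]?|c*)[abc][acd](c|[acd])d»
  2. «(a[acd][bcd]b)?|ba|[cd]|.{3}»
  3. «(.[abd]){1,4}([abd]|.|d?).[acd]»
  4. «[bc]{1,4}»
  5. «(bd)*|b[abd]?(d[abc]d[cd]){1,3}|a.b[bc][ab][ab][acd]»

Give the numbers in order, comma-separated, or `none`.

1 → match
2 → no match
3 → match
4 → no match
5 → no match

1, 3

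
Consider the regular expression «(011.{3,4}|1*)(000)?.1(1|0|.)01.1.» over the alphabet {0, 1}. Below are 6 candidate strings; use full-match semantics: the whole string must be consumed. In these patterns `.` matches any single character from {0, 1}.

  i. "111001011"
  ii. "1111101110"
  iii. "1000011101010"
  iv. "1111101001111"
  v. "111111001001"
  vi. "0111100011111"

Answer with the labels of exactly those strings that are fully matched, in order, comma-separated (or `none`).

i. "111001011" → match
ii. "1111101110" → match
iii → no match
iv → match
v. "111111001001" → no match
vi → no match

i, ii, iv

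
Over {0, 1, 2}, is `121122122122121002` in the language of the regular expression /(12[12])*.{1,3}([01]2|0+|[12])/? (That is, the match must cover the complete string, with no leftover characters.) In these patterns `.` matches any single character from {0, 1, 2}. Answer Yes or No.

Yes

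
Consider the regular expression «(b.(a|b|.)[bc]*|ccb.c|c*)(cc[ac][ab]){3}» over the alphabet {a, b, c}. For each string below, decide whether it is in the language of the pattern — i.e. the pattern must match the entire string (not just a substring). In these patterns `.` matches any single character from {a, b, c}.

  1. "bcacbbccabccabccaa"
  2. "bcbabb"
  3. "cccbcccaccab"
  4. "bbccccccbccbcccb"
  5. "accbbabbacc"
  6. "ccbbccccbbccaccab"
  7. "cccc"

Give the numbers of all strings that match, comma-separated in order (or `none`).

1, 3

1 → match
2. "bcbabb" → no match
3. "cccbcccaccab" → match
4 → no match
5. "accbbabbacc" → no match
6 → no match
7. "cccc" → no match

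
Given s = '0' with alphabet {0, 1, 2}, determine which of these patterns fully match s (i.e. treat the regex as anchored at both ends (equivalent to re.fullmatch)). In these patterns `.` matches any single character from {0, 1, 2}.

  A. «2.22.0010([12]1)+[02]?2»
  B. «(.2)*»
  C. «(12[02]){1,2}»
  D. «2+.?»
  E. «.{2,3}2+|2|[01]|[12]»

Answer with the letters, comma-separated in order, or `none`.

E

A → no match — must start with '2'
B → no match
C → no match — must start with '12'
D → no match — must start with '2'
E → match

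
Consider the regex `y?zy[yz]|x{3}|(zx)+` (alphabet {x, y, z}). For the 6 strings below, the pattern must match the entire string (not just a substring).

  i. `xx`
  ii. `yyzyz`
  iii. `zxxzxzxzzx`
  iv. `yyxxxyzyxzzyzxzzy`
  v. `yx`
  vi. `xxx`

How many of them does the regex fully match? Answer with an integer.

i → no match
ii → no match
iii → no match
iv → no match
v → no match
vi → match
Total matched: 1

1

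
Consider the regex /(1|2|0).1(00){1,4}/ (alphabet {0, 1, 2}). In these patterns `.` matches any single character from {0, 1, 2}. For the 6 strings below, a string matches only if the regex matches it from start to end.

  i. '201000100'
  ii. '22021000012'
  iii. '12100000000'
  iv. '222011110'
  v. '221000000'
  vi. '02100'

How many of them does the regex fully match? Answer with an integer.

3

i → no match
ii → no match — must end with '00'
iii → match
iv → no match — must end with '00'
v → match
vi → match
Total matched: 3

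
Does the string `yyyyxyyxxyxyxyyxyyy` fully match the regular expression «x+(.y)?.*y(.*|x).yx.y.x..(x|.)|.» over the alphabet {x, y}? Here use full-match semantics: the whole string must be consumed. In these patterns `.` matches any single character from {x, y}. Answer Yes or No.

No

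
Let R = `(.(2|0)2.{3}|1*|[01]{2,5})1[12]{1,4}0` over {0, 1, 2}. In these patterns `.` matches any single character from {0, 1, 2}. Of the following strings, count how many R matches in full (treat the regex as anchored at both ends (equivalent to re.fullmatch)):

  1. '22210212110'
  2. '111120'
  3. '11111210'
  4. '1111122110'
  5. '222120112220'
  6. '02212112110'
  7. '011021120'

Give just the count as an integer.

1 → match
2 → match
3 → match
4 → match
5 → match
6 → match
7 → no match
Total matched: 6

6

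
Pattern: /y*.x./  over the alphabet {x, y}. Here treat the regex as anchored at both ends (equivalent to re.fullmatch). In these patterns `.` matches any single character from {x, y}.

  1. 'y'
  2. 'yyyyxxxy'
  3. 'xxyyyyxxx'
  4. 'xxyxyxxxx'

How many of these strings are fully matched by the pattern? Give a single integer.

1 → no match
2 → no match
3 → no match
4 → no match
Total matched: 0

0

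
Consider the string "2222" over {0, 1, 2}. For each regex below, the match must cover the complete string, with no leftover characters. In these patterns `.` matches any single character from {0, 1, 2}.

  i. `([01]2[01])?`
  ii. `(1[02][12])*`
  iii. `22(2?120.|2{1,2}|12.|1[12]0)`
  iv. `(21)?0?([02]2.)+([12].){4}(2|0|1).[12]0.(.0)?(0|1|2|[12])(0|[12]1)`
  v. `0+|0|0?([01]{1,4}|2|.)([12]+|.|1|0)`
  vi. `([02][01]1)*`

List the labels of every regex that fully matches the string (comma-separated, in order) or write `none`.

i → no match
ii → no match
iii → match
iv → no match
v → match
vi → no match

iii, v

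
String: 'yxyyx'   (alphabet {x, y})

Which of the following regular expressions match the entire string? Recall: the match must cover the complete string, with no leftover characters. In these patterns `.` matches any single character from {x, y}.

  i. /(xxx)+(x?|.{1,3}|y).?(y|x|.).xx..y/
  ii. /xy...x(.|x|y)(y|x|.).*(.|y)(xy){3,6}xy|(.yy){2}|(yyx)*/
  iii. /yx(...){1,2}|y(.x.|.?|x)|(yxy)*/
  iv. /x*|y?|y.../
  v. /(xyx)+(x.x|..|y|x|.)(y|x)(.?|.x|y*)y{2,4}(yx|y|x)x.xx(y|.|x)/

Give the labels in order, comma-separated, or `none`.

iii

i → no match — must start with 'xxx'
ii → no match
iii → match
iv → no match
v → no match — must start with 'xyx'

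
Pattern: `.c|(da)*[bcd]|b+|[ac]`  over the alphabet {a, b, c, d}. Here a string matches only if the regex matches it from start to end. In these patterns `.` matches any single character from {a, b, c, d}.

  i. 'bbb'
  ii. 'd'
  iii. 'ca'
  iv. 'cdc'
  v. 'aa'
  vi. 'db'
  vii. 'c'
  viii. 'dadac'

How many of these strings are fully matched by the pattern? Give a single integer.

i. 'bbb' → match
ii. 'd' → match
iii. 'ca' → no match
iv. 'cdc' → no match
v. 'aa' → no match
vi. 'db' → no match
vii. 'c' → match
viii. 'dadac' → match
Total matched: 4

4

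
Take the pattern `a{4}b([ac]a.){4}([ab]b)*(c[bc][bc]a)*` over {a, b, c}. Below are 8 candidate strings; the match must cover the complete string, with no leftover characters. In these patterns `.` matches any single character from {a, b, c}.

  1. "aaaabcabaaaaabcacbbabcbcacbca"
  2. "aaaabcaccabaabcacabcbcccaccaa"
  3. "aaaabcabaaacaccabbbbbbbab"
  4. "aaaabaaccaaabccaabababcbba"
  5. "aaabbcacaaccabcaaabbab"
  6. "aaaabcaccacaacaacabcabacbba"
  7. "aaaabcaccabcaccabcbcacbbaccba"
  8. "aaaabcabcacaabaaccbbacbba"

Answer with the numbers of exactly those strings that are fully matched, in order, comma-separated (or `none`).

1 → match
2 → no match
3 → match
4 → no match
5 → no match
6 → no match
7 → match
8 → match

1, 3, 7, 8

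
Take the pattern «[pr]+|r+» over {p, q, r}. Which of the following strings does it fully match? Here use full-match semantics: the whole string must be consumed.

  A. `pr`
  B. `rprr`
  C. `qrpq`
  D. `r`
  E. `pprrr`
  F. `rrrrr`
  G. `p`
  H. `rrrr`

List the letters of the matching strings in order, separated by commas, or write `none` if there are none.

A, B, D, E, F, G, H

A → match
B → match
C → no match
D → match
E → match
F → match
G → match
H → match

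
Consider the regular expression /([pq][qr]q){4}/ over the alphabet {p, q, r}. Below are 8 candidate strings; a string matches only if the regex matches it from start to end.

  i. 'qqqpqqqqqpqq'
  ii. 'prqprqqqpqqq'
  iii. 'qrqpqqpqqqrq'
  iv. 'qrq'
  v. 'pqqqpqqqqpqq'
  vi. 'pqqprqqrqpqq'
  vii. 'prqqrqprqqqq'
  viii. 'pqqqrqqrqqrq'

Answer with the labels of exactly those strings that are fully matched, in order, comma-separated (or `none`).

i, iii, vi, vii, viii

i → match
ii → no match
iii → match
iv → no match
v → no match
vi → match
vii → match
viii → match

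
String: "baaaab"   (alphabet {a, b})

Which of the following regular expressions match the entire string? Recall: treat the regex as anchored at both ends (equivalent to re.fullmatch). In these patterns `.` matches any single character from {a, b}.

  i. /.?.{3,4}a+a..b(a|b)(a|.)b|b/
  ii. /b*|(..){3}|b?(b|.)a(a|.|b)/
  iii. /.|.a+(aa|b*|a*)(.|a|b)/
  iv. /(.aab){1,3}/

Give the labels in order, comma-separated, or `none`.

ii, iii

i → no match
ii → match
iii → match
iv → no match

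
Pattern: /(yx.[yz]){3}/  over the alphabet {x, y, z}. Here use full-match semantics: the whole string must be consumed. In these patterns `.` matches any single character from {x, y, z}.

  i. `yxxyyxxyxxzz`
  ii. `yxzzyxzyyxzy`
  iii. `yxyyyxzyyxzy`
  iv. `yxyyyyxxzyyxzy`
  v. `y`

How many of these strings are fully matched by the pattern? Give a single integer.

2

i → no match
ii → match
iii → match
iv → no match
v → no match — must start with `yx`
Total matched: 2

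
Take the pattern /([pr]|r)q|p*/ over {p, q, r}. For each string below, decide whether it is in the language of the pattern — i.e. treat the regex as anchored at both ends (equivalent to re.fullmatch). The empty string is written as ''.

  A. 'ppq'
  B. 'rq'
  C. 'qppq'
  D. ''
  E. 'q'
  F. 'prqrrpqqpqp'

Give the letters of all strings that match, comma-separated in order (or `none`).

A → no match
B → match
C → no match
D → match
E → no match
F → no match

B, D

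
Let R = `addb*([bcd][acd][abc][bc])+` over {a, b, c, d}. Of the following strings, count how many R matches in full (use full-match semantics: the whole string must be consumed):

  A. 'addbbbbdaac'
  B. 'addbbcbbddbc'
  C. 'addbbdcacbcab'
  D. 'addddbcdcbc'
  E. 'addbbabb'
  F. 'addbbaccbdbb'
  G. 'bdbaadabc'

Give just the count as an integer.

A → match
B → match
C → match
D → match
E → match
F → match
G → no match — must start with 'add'
Total matched: 6

6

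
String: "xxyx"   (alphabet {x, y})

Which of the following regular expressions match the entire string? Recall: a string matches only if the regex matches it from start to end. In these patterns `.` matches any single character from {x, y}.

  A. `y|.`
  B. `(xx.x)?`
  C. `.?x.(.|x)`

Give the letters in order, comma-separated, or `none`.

B, C

A → no match
B → match
C → match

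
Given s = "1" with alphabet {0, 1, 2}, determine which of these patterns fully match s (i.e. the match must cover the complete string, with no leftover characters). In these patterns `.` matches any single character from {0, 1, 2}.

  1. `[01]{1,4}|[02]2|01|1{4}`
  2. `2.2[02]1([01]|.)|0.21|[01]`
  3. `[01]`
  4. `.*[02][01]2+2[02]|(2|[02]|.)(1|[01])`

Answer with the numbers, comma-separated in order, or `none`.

1, 2, 3

1 → match
2 → match
3 → match
4 → no match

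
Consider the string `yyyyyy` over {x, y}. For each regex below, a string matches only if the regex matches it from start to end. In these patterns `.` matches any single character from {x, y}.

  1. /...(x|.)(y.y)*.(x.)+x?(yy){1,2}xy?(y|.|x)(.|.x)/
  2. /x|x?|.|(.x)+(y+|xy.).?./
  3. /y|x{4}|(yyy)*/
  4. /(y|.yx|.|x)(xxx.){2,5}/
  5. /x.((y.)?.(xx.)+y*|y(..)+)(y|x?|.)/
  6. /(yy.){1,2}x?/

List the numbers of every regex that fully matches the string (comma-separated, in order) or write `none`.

3, 6

1 → no match
2 → no match
3 → match
4 → no match
5 → no match — must start with `x`
6 → match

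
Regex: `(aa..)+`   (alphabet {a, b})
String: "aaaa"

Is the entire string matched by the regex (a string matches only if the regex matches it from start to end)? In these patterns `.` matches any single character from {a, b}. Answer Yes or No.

Yes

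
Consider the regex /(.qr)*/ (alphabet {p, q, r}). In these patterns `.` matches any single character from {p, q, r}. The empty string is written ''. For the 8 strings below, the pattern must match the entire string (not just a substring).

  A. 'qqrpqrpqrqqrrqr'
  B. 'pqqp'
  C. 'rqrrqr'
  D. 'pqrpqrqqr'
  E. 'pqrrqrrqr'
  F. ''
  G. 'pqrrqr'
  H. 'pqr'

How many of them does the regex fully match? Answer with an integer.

7

A → match
B → no match
C → match
D → match
E → match
F → match
G → match
H → match
Total matched: 7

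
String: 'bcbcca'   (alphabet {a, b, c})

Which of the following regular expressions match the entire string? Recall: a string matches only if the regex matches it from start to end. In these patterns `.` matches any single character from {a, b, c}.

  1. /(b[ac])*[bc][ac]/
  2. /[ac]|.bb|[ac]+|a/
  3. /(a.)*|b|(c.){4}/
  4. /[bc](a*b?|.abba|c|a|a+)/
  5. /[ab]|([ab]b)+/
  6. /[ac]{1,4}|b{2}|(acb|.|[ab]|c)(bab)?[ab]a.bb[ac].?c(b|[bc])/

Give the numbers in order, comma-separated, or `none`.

1 → match
2 → no match
3 → no match
4 → no match
5 → no match
6 → no match

1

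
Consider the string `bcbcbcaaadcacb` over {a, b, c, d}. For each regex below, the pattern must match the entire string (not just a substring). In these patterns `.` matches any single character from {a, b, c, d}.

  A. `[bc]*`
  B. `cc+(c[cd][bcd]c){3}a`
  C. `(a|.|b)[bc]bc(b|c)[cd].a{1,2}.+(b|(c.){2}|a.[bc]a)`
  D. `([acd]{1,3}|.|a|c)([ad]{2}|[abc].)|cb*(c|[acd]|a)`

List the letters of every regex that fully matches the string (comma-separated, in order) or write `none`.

A → no match
B → no match — must start with `cc`
C → match
D → no match

C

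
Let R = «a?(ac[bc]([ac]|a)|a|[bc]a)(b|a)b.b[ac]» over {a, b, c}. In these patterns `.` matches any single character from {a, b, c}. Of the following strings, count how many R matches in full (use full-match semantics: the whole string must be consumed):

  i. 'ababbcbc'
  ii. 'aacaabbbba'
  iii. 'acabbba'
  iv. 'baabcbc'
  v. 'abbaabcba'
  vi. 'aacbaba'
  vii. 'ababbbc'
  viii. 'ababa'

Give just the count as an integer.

i → match
ii → no match
iii → no match
iv → match
v → no match
vi → no match
vii → no match
viii → no match
Total matched: 2

2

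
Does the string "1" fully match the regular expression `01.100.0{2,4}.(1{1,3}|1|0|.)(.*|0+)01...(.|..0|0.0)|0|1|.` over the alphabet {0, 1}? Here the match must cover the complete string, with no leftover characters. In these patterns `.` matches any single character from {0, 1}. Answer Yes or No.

Yes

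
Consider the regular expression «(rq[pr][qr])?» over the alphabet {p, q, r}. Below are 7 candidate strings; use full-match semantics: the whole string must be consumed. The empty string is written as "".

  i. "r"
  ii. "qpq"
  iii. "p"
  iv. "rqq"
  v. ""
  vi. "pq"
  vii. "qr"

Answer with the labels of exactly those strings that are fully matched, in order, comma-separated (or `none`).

i → no match
ii → no match
iii → no match
iv → no match
v → match
vi → no match
vii → no match

v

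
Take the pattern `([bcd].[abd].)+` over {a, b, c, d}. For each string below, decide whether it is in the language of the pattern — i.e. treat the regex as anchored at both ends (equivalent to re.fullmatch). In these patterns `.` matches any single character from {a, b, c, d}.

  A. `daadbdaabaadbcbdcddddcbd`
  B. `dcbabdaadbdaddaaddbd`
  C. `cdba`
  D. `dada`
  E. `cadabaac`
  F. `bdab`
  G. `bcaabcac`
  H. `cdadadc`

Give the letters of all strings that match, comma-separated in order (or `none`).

A, B, C, D, E, F, G

A → match
B → match
C. `cdba` → match
D. `dada` → match
E. `cadabaac` → match
F. `bdab` → match
G. `bcaabcac` → match
H. `cdadadc` → no match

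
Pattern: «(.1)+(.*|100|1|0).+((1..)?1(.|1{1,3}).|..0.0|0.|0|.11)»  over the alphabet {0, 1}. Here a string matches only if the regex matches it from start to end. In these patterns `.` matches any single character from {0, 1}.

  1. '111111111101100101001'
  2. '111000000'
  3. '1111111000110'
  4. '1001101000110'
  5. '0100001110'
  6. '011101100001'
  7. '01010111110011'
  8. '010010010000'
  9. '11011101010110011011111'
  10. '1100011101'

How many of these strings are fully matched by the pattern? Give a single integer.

9

1 → match
2. '111000000' → match
3 → match
4 → no match
5. '0100001110' → match
6. '011101100001' → match
7 → match
8. '010010010000' → match
9 → match
10. '1100011101' → match
Total matched: 9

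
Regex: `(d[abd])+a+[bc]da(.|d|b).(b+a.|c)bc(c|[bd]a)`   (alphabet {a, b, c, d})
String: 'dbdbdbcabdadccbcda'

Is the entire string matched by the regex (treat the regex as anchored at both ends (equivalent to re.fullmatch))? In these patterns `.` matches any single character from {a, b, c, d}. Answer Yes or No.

No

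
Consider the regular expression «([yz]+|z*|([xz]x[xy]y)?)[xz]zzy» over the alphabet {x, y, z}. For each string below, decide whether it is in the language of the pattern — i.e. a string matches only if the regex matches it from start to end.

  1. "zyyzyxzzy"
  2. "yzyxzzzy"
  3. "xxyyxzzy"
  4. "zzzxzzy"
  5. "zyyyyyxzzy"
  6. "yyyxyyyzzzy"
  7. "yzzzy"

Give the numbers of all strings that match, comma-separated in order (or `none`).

1, 3, 4, 5, 7

1. "zyyzyxzzy" → match
2. "yzyxzzzy" → no match
3. "xxyyxzzy" → match
4. "zzzxzzy" → match
5. "zyyyyyxzzy" → match
6. "yyyxyyyzzzy" → no match
7. "yzzzy" → match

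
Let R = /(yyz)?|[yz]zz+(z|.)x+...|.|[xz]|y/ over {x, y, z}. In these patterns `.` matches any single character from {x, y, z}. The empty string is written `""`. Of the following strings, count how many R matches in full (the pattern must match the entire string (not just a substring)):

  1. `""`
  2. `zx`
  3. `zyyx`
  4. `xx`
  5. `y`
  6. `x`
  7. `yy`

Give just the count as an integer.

3

1 → match
2 → no match
3 → no match
4 → no match
5 → match
6 → match
7 → no match
Total matched: 3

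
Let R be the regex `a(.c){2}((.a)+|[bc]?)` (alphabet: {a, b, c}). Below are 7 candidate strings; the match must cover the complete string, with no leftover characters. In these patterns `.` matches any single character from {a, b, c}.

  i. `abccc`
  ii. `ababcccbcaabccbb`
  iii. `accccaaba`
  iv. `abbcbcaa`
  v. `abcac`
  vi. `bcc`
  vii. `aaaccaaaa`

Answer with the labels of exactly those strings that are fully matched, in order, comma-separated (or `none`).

i. `abccc` → match
ii → no match
iii. `accccaaba` → match
iv. `abbcbcaa` → no match
v. `abcac` → match
vi. `bcc` → no match — must start with `a`
vii. `aaaccaaaa` → no match

i, iii, v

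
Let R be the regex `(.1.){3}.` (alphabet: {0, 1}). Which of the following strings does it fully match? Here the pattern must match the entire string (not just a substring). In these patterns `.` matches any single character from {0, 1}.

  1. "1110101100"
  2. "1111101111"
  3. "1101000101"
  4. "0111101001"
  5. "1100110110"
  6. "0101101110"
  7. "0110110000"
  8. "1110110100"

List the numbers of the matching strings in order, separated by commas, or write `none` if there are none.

1. "1110101100" → match
2. "1111101111" → match
3. "1101000101" → no match
4. "0111101001" → no match
5. "1100110110" → match
6. "0101101110" → match
7. "0110110000" → no match
8. "1110110100" → match

1, 2, 5, 6, 8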